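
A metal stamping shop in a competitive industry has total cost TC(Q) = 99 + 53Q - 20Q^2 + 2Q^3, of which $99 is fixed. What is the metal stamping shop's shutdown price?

The firm shuts down when price falls below the minimum of average variable cost. AVC = VC/Q = 53 - 20Q + 2Q^2.
dAVC/dQ = -20 + 4Q = 0 gives Q = 5. min AVC = 53 - 20·5 + 2·5^2 = 3.
The firm shuts down for any P below $3.

$3 per unit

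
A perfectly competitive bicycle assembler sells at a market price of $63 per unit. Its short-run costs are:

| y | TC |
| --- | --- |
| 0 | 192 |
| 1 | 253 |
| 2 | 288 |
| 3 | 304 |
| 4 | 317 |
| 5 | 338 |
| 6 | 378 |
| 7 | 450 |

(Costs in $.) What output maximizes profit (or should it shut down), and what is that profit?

y = 6; profit = $0

Tabulate TR − TC: y=0: -192; y=1: -190; y=2: -162; y=3: -115; y=4: -65; y=5: -23; y=6: 0; y=7: -9.
Profit is maximized at y = 6. AVC there is 186/6 = $31 ≤ P, so producing beats shutting down (which would give -$192).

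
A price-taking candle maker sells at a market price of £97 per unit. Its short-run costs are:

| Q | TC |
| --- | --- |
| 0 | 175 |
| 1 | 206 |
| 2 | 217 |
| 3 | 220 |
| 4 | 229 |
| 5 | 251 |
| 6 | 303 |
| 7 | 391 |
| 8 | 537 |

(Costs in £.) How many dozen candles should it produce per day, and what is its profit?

Tabulate TR − TC: Q=0: -175; Q=1: -109; Q=2: -23; Q=3: 71; Q=4: 159; Q=5: 234; Q=6: 279; Q=7: 288; Q=8: 239.
Profit is maximized at Q = 7. AVC there is 216/7 = £30.86 ≤ P, so producing beats shutting down (which would give -£175).

Q = 7; profit = £288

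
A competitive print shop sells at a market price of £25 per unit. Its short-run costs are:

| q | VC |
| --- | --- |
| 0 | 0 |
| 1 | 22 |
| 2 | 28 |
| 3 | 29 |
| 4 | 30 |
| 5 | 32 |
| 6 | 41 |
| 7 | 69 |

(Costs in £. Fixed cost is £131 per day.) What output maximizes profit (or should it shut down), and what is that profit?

q = 6; profit = -£22

Compute π = P·q − TC at each output: q=0: -131; q=1: -128; q=2: -109; q=3: -85; q=4: -61; q=5: -38; q=6: -22; q=7: -25.
Profit is maximized at q = 6. AVC there is 41/6 = £6.83 ≤ P, so producing beats shutting down (which would give -£131).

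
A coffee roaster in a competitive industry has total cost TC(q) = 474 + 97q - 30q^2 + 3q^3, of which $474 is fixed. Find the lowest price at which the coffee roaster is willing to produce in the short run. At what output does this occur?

$22 per unit, at q = 5

Short-run supply begins at min AVC. From VC = 97q - 30q^2 + 3q^3, AVC = 97 - 30q + 3q^2.
dAVC/dq = -30 + 6q = 0 gives q = 5. min AVC = 97 - 30·5 + 3·5^2 = 22.
The firm shuts down for any P below $22.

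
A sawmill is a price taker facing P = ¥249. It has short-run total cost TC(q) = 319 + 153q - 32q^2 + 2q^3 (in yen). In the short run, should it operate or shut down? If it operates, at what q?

From TC, MC = TC'(q) = 153 - 64q + 6q^2 and AVC = VC/q = 153 - 32q + 2q^2.
AVC hits its minimum where MC = AVC, at q = 8, giving min AVC = 153 - 32·8 + 2·8^2 = ¥25.
P = ¥249 exceeds min AVC = ¥25, so the firm stays open.
Solving P = MC: -96 - 64q + 6q^2 = 0 ⇒ q = -4/3 or 12. On the upward-sloping branch, q* = 12.
Check: AVC at q = 12 is ¥57 ≤ P, so revenue covers variable cost.
Profit = P·q − TC = 249·12 − 1003 = ¥1985.

Produce at q = 12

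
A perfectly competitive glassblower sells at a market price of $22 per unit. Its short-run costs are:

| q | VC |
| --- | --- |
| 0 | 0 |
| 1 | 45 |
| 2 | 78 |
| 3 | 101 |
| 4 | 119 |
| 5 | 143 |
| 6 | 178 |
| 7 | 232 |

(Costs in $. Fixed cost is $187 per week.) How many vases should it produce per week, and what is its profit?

Compute π = P·q − TC at each output: q=0: -187; q=1: -210; q=2: -221; q=3: -222; q=4: -218; q=5: -220; q=6: -233; q=7: -265.
Profit is highest at q = 0. Equivalently, the lowest AVC in the table is 143/5 ≈ $28.60 at q = 5, and P = $22 falls below it — price never covers variable cost, so the firm shuts down and loses only its fixed cost.

q = 0 (shut down); profit = -$187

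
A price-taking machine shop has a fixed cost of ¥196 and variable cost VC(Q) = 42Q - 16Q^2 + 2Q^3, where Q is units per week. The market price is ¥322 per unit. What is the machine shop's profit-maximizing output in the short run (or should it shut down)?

Produce at Q = 10

Strip out fixed cost: VC = 42Q - 16Q^2 + 2Q^3. Then AVC = 42 - 16Q + 2Q^2 and MC = 42 - 32Q + 6Q^2.
AVC is minimized where dAVC/dQ = -16 + 4Q = 0, at Q = 4; min AVC = 42 - 16·4 + 2·4^2 = ¥10.
Because ¥322 ≥ ¥10, revenue can cover variable cost; the firm operates.
Set P = MC: 322 = 42 - 32Q + 6Q^2 → -280 - 32Q + 6Q^2 = 0. The roots are Q = -14/3 and Q = 10; the profit-maximizing output is on the rising part of MC, so Q* = 10.
Check: AVC at Q = 10 is ¥82 ≤ P, so revenue covers variable cost.
Profit = P·Q − TC = 322·10 − 1016 = ¥2204.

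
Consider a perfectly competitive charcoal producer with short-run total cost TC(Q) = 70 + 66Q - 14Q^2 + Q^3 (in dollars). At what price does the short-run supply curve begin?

$17 per unit

The firm shuts down when price falls below the minimum of average variable cost. AVC = VC/Q = 66 - 14Q + Q^2.
At the minimum of AVC, MC = AVC. MC = 66 - 28Q + 3Q^2; setting MC = AVC gives 2Q^2 - 14Q = 0, so Q = 7. min AVC = 17.
The firm shuts down for any P below $17.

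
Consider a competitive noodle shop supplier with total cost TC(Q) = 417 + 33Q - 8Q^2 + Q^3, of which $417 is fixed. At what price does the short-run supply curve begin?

The firm shuts down when price falls below the minimum of average variable cost. AVC = VC/Q = 33 - 8Q + Q^2.
dAVC/dQ = -8 + 2Q = 0 gives Q = 4. min AVC = 33 - 8·4 + 4^2 = 17.
For P < $17 the firm produces nothing.

$17 per unit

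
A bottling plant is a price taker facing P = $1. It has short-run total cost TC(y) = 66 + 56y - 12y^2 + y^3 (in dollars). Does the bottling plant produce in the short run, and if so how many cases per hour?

From TC, MC = TC'(y) = 56 - 24y + 3y^2 and AVC = VC/y = 56 - 12y + y^2.
AVC hits its minimum where MC = AVC, at y = 6, giving min AVC = 56 - 12·6 + 6^2 = $20.
P = $1 lies below min AVC = $20; no output level covers variable cost.
Best response: produce nothing and absorb the $66 fixed cost.

Shut down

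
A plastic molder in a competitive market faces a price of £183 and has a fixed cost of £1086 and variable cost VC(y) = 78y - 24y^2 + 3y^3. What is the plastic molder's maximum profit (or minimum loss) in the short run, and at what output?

Profit = -£204 at y = 7

AVC = 78 - 24y + 3y^2; min AVC = £30 at y = 4. Since P = £183 ≥ min AVC, the firm produces.
With MC = 78 - 48y + 9y^2, P = MC on the upward-sloping part at y* = 7.
TR = 183·7 = 1281. TC = 1086 + 399 = 1485. Profit = 1281 − 1485 = -£204.
Shutting down would mean losing the fixed cost of £1086, so operating at a loss of £204 is better by £882.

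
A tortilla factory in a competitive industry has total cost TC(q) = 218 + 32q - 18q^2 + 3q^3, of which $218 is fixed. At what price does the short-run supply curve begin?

$5 per unit

The firm shuts down when price falls below the minimum of average variable cost. AVC = VC/q = 32 - 18q + 3q^2.
At the minimum of AVC, MC = AVC. MC = 32 - 36q + 9q^2; setting MC = AVC gives 6q^2 - 18q = 0, so q = 3. min AVC = 5.
So the shutdown price is $5.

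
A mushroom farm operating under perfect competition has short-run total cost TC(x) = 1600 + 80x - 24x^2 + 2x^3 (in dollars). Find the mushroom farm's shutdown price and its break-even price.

Shutdown price = $8; break-even price = $200

Shutdown price = min AVC. AVC = 80 - 24x + 2x^2, with vertex at x = 6 and minimum $8.
ATC = 1600/x + 80 - 24x + 2x^2. Setting dATC/dx = −1600/x^2 − 24 + 4x = 0 gives x = 10 (since 4·10^3 − 24·10^2 = 1600).
min ATC = 1600/10 + 80 − 24·10 + 2·10^2 = $200. That is the break-even price.
Between these two prices the firm operates at a loss; above $200 it earns a profit.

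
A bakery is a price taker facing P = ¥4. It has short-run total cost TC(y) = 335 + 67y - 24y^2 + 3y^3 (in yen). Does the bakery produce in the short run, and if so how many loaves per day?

Strip out fixed cost: VC = 67y - 24y^2 + 3y^3. Then AVC = 67 - 24y + 3y^2 and MC = 67 - 48y + 9y^2.
AVC hits its minimum where MC = AVC, at y = 4, giving min AVC = 67 - 24·4 + 3·4^2 = ¥19.
P = ¥4 lies below min AVC = ¥19; no output level covers variable cost.
The firm minimizes its loss by shutting down and losing only its fixed cost of ¥335.

Shut down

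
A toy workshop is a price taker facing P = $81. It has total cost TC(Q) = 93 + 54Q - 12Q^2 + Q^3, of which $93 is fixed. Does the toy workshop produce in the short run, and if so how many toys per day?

Produce at Q = 9

From TC, MC = TC'(Q) = 54 - 24Q + 3Q^2 and AVC = VC/Q = 54 - 12Q + Q^2.
AVC hits its minimum where MC = AVC, at Q = 6, giving min AVC = 54 - 12·6 + 6^2 = $18.
P = $81 exceeds min AVC = $18, so the firm stays open.
P = MC gives -27 - 24Q + 3Q^2 = 0, with roots -1 and 9. Take the larger (rising MC): Q* = 9.
Check: AVC at Q = 9 is $27 ≤ P, so revenue covers variable cost.
Profit = P·Q − TC = 81·9 − 336 = $393.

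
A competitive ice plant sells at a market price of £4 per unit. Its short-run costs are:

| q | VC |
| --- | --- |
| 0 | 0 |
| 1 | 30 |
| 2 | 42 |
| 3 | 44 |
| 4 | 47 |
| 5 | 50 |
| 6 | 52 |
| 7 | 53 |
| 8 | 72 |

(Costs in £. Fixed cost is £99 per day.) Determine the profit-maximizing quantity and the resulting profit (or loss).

Tabulate TR − TC: q=0: -99; q=1: -125; q=2: -133; q=3: -131; q=4: -130; q=5: -129; q=6: -127; q=7: -124; q=8: -139.
Profit is highest at q = 0. Equivalently, the lowest AVC in the table is 53/7 ≈ £7.57 at q = 7, and P = £4 falls below it — price never covers variable cost, so the firm shuts down and loses only its fixed cost.

q = 0 (shut down); profit = -£99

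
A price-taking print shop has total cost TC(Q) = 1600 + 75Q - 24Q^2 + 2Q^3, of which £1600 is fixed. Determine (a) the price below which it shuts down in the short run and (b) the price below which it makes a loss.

Shutdown price = min AVC. AVC = 75 - 24Q + 2Q^2, with vertex at Q = 6 and minimum £3.
ATC = 1600/Q + 75 - 24Q + 2Q^2. Setting dATC/dQ = −1600/Q^2 − 24 + 4Q = 0 gives Q = 10 (since 4·10^3 − 24·10^2 = 1600).
min ATC = 1600/10 + 75 − 24·10 + 2·10^2 = £195. That is the break-even price.
For £3 ≤ P < £195 the firm produces at a loss; below £3 it shuts down.

Shutdown price = £3; break-even price = £195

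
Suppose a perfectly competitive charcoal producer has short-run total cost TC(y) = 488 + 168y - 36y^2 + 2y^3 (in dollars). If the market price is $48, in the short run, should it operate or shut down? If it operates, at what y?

From TC, MC = TC'(y) = 168 - 72y + 6y^2 and AVC = VC/y = 168 - 36y + 2y^2.
AVC hits its minimum where MC = AVC, at y = 9, giving min AVC = 168 - 36·9 + 2·9^2 = $6.
P = $48 exceeds min AVC = $6, so the firm stays open.
Set P = MC: 48 = 168 - 72y + 6y^2 → 120 - 72y + 6y^2 = 0. The roots are y = 2 and y = 10; the profit-maximizing output is on the rising part of MC, so y* = 10.
Check: AVC at y = 10 is $8 ≤ P, so revenue covers variable cost.
Profit = P·y − TC = 48·10 − 568 = -$88, a loss, but smaller than the $488 fixed cost the firm would lose by shutting down.

Produce at y = 10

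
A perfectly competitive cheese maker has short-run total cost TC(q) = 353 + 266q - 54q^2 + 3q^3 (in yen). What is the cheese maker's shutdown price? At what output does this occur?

The firm shuts down when price falls below the minimum of average variable cost. AVC = VC/q = 266 - 54q + 3q^2.
dAVC/dq = -54 + 6q = 0 gives q = 9. min AVC = 266 - 54·9 + 3·9^2 = 23.
So the shutdown price is ¥23.

¥23 per unit, at q = 9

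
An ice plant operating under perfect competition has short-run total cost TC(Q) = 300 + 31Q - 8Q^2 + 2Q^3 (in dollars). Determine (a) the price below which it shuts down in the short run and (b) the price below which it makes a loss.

Shutdown price = min AVC. AVC = 31 - 8Q + 2Q^2, with vertex at Q = 2 and minimum $23.
ATC = 300/Q + 31 - 8Q + 2Q^2. Setting dATC/dQ = −300/Q^2 − 8 + 4Q = 0 gives Q = 5 (since 4·5^3 − 8·5^2 = 300).
min ATC = 300/5 + 31 − 8·5 + 2·5^2 = $101. That is the break-even price.
Between these two prices the firm operates at a loss; above $101 it earns a profit.

Shutdown price = $23; break-even price = $101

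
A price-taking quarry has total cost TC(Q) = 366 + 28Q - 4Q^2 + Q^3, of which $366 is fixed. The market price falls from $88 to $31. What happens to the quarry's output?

Output falls from 6 to 3

MC = 28 - 8Q + 3Q^2; the shutdown threshold is min AVC = $24 (at Q = 2).
At P = $88 ≥ min AVC, set P = MC on the rising branch: Q = 6.
At P = $31 ≥ min AVC, set P = MC: Q = 3. The firm stays open but cuts output.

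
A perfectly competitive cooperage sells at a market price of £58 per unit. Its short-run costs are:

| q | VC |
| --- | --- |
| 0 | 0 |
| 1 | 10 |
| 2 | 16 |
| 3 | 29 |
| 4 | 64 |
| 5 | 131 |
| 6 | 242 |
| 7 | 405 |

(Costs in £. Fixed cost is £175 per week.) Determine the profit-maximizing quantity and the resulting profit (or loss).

q = 4; profit = -£7

Profit at each row (π = 58q − TC): q=0: -175; q=1: -127; q=2: -75; q=3: -30; q=4: -7; q=5: -16; q=6: -69; q=7: -174.
Profit is maximized at q = 4. AVC there is 64/4 = £16 ≤ P, so producing beats shutting down (which would give -£175).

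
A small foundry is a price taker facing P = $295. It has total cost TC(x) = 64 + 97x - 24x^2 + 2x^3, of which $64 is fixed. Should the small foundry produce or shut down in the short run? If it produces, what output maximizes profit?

Produce at x = 11

From TC, MC = TC'(x) = 97 - 48x + 6x^2 and AVC = VC/x = 97 - 24x + 2x^2.
AVC is minimized where dAVC/dx = -24 + 4x = 0, at x = 6; min AVC = 97 - 24·6 + 2·6^2 = $25.
Since P = $295 ≥ min AVC = $25, price covers variable cost and the firm should produce.
Set P = MC: 295 = 97 - 48x + 6x^2 → -198 - 48x + 6x^2 = 0. The roots are x = -3 and x = 11; the profit-maximizing output is on the rising part of MC, so x* = 11.
Check: AVC at x = 11 is $75 ≤ P, so revenue covers variable cost.
Profit = P·x − TC = 295·11 − 889 = $2356.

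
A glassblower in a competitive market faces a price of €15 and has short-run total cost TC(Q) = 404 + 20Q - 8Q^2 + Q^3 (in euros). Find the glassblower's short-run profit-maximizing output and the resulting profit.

Profit = -€354 at Q = 5

AVC = 20 - 8Q + Q^2 has its minimum €4 at Q = 4; price €15 clears that bar, so the firm operates.
MC = 20 - 16Q + 3Q^2. Setting P = MC and taking the root on the rising branch gives Q* = 5.
TR = 15·5 = 75. TC = 404 + 25 = 429. Profit = 75 − 429 = -€354.
That loss of €354 beats the €404 the firm would lose by shutting down; producing recovers €50 of fixed cost.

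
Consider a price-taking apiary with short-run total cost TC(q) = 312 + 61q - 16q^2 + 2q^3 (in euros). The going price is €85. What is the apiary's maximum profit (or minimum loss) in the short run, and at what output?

AVC = 61 - 16q + 2q^2; min AVC = €29 at q = 4. Since P = €85 ≥ min AVC, the firm produces.
MC = 61 - 32q + 6q^2. Setting P = MC and taking the root on the rising branch gives q* = 6.
TR = 85·6 = 510. TC = 312 + 222 = 534. Profit = 510 − 534 = -€24.
Shutting down would mean losing the fixed cost of €312, so operating at a loss of €24 is better by €288.

Profit = -€24 at q = 6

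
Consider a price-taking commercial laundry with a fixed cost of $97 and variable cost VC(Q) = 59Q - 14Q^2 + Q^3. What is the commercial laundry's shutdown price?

$10 per unit

The shutdown price is the minimum of AVC. VC = 59Q - 14Q^2 + Q^3, so AVC = 59 - 14Q + Q^2.
dAVC/dQ = -14 + 2Q = 0 gives Q = 7. min AVC = 59 - 14·7 + 7^2 = 10.
So the shutdown price is $10.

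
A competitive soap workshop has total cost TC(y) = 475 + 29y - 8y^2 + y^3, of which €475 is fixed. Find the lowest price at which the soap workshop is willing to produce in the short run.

€13 per unit

Short-run supply begins at min AVC. From VC = 29y - 8y^2 + y^3, AVC = 29 - 8y + y^2.
At the minimum of AVC, MC = AVC. MC = 29 - 16y + 3y^2; setting MC = AVC gives 2y^2 - 8y = 0, so y = 4. min AVC = 13.
The firm shuts down for any P below €13.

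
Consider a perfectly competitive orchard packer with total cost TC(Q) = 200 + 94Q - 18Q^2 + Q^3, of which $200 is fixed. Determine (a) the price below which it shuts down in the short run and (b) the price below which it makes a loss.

Shutdown price = $13; break-even price = $34

AVC = 94 - 18Q + Q^2; minimized at Q = 9, giving min AVC = $13. That is the shutdown price.
ATC = 200/Q + 94 - 18Q + Q^2. Setting dATC/dQ = −200/Q^2 − 18 + 2Q = 0 gives Q = 10 (since 2·10^3 − 18·10^2 = 200).
min ATC = 200/10 + 94 − 18·10 + 10^2 = $34. That is the break-even price.
Between these two prices the firm operates at a loss; above $34 it earns a profit.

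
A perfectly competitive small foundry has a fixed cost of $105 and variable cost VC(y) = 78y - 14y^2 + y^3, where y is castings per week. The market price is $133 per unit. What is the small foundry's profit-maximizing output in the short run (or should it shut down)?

Strip out fixed cost: VC = 78y - 14y^2 + y^3. Then AVC = 78 - 14y + y^2 and MC = 78 - 28y + 3y^2.
AVC is minimized where dAVC/dy = -14 + 2y = 0, at y = 7; min AVC = 78 - 14·7 + 7^2 = $29.
Because $133 ≥ $29, revenue can cover variable cost; the firm operates.
Solving P = MC: -55 - 28y + 3y^2 = 0 ⇒ y = -5/3 or 11. On the upward-sloping branch, y* = 11.
Check: AVC at y = 11 is $45 ≤ P, so revenue covers variable cost.
Profit = P·y − TC = 133·11 − 600 = $863.

Produce at y = 11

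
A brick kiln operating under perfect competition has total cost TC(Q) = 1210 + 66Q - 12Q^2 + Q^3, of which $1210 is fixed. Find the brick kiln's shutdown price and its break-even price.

Shutdown price = min AVC. AVC = 66 - 12Q + Q^2, with vertex at Q = 6 and minimum $30.
ATC = 1210/Q + 66 - 12Q + Q^2. Setting dATC/dQ = −1210/Q^2 − 12 + 2Q = 0 gives Q = 11 (since 2·11^3 − 12·11^2 = 1210).
min ATC = 1210/11 + 66 − 12·11 + 11^2 = $165. That is the break-even price.
Between these two prices the firm operates at a loss; above $165 it earns a profit.

Shutdown price = $30; break-even price = $165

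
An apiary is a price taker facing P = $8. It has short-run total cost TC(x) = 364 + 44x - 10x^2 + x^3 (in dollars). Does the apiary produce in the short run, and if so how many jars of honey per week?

Shut down

Strip out fixed cost: VC = 44x - 10x^2 + x^3. Then AVC = 44 - 10x + x^2 and MC = 44 - 20x + 3x^2.
The AVC parabola has its vertex at x = 10/2 = 5, where AVC = 44 - 10·5 + 5^2 = $19.
With P < min AVC ($8 < $19), every unit sold adds to the loss.
Best response: produce nothing and absorb the $364 fixed cost.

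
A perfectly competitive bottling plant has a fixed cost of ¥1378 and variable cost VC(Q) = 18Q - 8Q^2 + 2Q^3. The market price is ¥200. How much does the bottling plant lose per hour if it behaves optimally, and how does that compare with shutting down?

AVC = 18 - 8Q + 2Q^2 has its minimum ¥10 at Q = 2; price ¥200 clears that bar, so the firm operates.
With MC = 18 - 16Q + 6Q^2, P = MC on the upward-sloping part at Q* = 7.
TR = 200·7 = 1400. TC = 1378 + 420 = 1798. Profit = 1400 − 1798 = -¥398.
Shutting down would mean losing the fixed cost of ¥1378, so operating at a loss of ¥398 is better by ¥980.

Profit = -¥398 at Q = 7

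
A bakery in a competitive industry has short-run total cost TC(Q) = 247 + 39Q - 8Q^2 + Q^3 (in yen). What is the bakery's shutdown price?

¥23 per unit

The firm shuts down when price falls below the minimum of average variable cost. AVC = VC/Q = 39 - 8Q + Q^2.
At the minimum of AVC, MC = AVC. MC = 39 - 16Q + 3Q^2; setting MC = AVC gives 2Q^2 - 8Q = 0, so Q = 4. min AVC = 23.
So the shutdown price is ¥23.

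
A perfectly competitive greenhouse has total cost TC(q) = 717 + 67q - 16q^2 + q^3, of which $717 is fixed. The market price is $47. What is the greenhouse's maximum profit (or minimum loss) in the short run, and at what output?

Profit = -$317 at q = 10

AVC = 67 - 16q + q^2 has its minimum $3 at q = 8; price $47 clears that bar, so the firm operates.
MC = 67 - 32q + 3q^2. Setting P = MC and taking the root on the rising branch gives q* = 10.
TR = 47·10 = 470. TC = 717 + 70 = 787. Profit = 470 − 787 = -$317.
That loss of $317 beats the $717 the firm would lose by shutting down; producing recovers $400 of fixed cost.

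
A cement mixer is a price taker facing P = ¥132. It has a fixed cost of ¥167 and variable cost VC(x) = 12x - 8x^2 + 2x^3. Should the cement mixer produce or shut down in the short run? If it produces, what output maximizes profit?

Produce at x = 6

Strip out fixed cost: VC = 12x - 8x^2 + 2x^3. Then AVC = 12 - 8x + 2x^2 and MC = 12 - 16x + 6x^2.
The AVC parabola has its vertex at x = 8/4 = 2, where AVC = 12 - 8·2 + 2·2^2 = ¥4.
Since P = ¥132 ≥ min AVC = ¥4, price covers variable cost and the firm should produce.
Set P = MC: 132 = 12 - 16x + 6x^2 → -120 - 16x + 6x^2 = 0. The roots are x = -10/3 and x = 6; the profit-maximizing output is on the rising part of MC, so x* = 6.
Check: AVC at x = 6 is ¥36 ≤ P, so revenue covers variable cost.
Profit = P·x − TC = 132·6 − 383 = ¥409.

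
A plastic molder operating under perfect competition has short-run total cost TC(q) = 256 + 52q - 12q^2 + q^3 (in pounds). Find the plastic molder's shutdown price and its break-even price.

Shutdown price = £16; break-even price = £52

Shutdown price = min AVC. AVC = 52 - 12q + q^2, with vertex at q = 6 and minimum £16.
ATC = 256/q + 52 - 12q + q^2. Setting dATC/dq = −256/q^2 − 12 + 2q = 0 gives q = 8 (since 2·8^3 − 12·8^2 = 256).
min ATC = 256/8 + 52 − 12·8 + 8^2 = £52. That is the break-even price.
For £16 ≤ P < £52 the firm produces at a loss; below £16 it shuts down.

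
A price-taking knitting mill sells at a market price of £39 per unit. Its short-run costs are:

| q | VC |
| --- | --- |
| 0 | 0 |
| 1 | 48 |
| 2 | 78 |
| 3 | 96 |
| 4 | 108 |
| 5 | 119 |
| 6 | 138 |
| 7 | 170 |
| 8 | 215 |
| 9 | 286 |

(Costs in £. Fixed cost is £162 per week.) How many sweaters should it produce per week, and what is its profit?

Tabulate TR − TC: q=0: -162; q=1: -171; q=2: -162; q=3: -141; q=4: -114; q=5: -86; q=6: -66; q=7: -59; q=8: -65; q=9: -97.
Profit is maximized at q = 7. AVC there is 170/7 = £24.29 ≤ P, so producing beats shutting down (which would give -£162).

q = 7; profit = -£59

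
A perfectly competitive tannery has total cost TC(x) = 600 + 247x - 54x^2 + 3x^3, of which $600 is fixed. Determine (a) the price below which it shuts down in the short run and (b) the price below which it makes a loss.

Shutdown price = $4; break-even price = $67

Shutdown price = min AVC. AVC = 247 - 54x + 3x^2, with vertex at x = 9 and minimum $4.
ATC = 600/x + 247 - 54x + 3x^2. Setting dATC/dx = −600/x^2 − 54 + 6x = 0 gives x = 10 (since 6·10^3 − 54·10^2 = 600).
min ATC = 600/10 + 247 − 54·10 + 3·10^2 = $67. That is the break-even price.
For $4 ≤ P < $67 the firm produces at a loss; below $4 it shuts down.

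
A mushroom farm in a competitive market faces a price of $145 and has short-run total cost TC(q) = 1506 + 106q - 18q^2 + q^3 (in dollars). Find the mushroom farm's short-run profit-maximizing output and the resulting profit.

AVC = 106 - 18q + q^2 has its minimum $25 at q = 9; price $145 clears that bar, so the firm operates.
MC = 106 - 36q + 3q^2. Setting P = MC and taking the root on the rising branch gives q* = 13.
TR = 145·13 = 1885. TC = 1506 + 533 = 2039. Profit = 1885 − 2039 = -$154.
That loss of $154 beats the $1506 the firm would lose by shutting down; producing recovers $1352 of fixed cost.

Profit = -$154 at q = 13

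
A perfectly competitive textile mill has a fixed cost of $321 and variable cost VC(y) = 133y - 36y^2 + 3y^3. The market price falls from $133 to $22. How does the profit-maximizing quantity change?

MC = 133 - 72y + 9y^2; the shutdown threshold is min AVC = $25 (at y = 6).
At P = $133 ≥ min AVC, set P = MC on the rising branch: y = 8.
At P = $22 < min AVC = $25, price no longer covers variable cost at any output, so the firm shuts down: y = 0.

Output falls from 8 to 0 (the firm shuts down)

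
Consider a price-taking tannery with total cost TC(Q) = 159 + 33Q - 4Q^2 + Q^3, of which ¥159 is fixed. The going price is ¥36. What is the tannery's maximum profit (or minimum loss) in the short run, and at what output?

AVC = 33 - 4Q + Q^2 has its minimum ¥29 at Q = 2; price ¥36 clears that bar, so the firm operates.
With MC = 33 - 8Q + 3Q^2, P = MC on the upward-sloping part at Q* = 3.
TR = 36·3 = 108. TC = 159 + 90 = 249. Profit = 108 − 249 = -¥141.
By producing, the firm covers all variable cost plus ¥18 of fixed cost; shutting down would lose the full ¥159.

Profit = -¥141 at Q = 3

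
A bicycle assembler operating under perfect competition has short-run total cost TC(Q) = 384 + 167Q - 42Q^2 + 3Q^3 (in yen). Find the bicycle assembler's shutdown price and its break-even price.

Shutdown price = min AVC. AVC = 167 - 42Q + 3Q^2, with vertex at Q = 7 and minimum ¥20.
ATC = 384/Q + 167 - 42Q + 3Q^2. Setting dATC/dQ = −384/Q^2 − 42 + 6Q = 0 gives Q = 8 (since 6·8^3 − 42·8^2 = 384).
min ATC = 384/8 + 167 − 42·8 + 3·8^2 = ¥71. That is the break-even price.
For ¥20 ≤ P < ¥71 the firm produces at a loss; below ¥20 it shuts down.

Shutdown price = ¥20; break-even price = ¥71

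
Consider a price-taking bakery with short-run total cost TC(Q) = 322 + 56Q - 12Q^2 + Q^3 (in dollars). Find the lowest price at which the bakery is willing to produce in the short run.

Short-run supply begins at min AVC. From VC = 56Q - 12Q^2 + Q^3, AVC = 56 - 12Q + Q^2.
dAVC/dQ = -12 + 2Q = 0 gives Q = 6. min AVC = 56 - 12·6 + 6^2 = 20.
For P < $20 the firm produces nothing.

$20 per unit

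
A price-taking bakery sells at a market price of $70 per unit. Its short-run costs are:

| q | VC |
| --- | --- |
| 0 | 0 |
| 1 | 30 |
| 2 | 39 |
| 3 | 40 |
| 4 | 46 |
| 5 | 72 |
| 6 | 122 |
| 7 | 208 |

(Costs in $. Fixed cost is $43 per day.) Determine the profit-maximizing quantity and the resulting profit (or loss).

q = 6; profit = $255

Tabulate TR − TC: q=0: -43; q=1: -3; q=2: 58; q=3: 127; q=4: 191; q=5: 235; q=6: 255; q=7: 239.
Profit is maximized at q = 6. AVC there is 122/6 = $20.33 ≤ P, so producing beats shutting down (which would give -$43).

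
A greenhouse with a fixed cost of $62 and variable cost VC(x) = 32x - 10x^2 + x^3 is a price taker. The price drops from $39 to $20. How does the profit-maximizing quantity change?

MC = 32 - 20x + 3x^2; the shutdown threshold is min AVC = $7 (at x = 5).
With P = $39 above the shutdown price, P = MC gives x = 7.
At P = $20 ≥ min AVC, set P = MC: x = 6. The firm stays open but cuts output.

Output falls from 7 to 6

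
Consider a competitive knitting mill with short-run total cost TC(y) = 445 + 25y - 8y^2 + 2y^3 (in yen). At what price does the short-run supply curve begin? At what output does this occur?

The shutdown price is the minimum of AVC. VC = 25y - 8y^2 + 2y^3, so AVC = 25 - 8y + 2y^2.
At the minimum of AVC, MC = AVC. MC = 25 - 16y + 6y^2; setting MC = AVC gives 4y^2 - 8y = 0, so y = 2. min AVC = 17.
The firm shuts down for any P below ¥17.

¥17 per unit, at y = 2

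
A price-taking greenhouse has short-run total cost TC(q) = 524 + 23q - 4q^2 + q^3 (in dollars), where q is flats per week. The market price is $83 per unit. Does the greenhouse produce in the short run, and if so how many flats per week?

From TC, MC = TC'(q) = 23 - 8q + 3q^2 and AVC = VC/q = 23 - 4q + q^2.
The AVC parabola has its vertex at q = 4/2 = 2, where AVC = 23 - 4·2 + 2^2 = $19.
Because $83 ≥ $19, revenue can cover variable cost; the firm operates.
P = MC gives -60 - 8q + 3q^2 = 0, with roots -10/3 and 6. Take the larger (rising MC): q* = 6.
Check: AVC at q = 6 is $35 ≤ P, so revenue covers variable cost.
Profit = P·q − TC = 83·6 − 734 = -$236, a loss, but smaller than the $524 fixed cost the firm would lose by shutting down.

Produce at q = 6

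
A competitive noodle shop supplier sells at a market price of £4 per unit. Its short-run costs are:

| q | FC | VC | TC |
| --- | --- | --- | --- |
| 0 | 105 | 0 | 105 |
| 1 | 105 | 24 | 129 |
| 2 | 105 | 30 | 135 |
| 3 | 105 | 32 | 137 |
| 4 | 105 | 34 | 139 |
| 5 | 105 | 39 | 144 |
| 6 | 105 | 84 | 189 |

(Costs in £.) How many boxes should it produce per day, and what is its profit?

q = 0 (shut down); profit = -£105

Profit at each row (π = 4q − TC): q=0: -105; q=1: -125; q=2: -127; q=3: -125; q=4: -123; q=5: -124; q=6: -165.
Profit is highest at q = 0. Equivalently, the lowest AVC in the table is 39/5 ≈ £7.80 at q = 5, and P = £4 falls below it — price never covers variable cost, so the firm shuts down and loses only its fixed cost.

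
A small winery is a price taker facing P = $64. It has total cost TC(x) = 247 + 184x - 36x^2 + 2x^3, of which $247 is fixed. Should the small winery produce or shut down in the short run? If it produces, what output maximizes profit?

Produce at x = 10

Strip out fixed cost: VC = 184x - 36x^2 + 2x^3. Then AVC = 184 - 36x + 2x^2 and MC = 184 - 72x + 6x^2.
AVC is minimized where dAVC/dx = -36 + 4x = 0, at x = 9; min AVC = 184 - 36·9 + 2·9^2 = $22.
P = $64 exceeds min AVC = $22, so the firm stays open.
Set P = MC: 64 = 184 - 72x + 6x^2 → 120 - 72x + 6x^2 = 0. The roots are x = 2 and x = 10; the profit-maximizing output is on the rising part of MC, so x* = 10.
Check: AVC at x = 10 is $24 ≤ P, so revenue covers variable cost.
Profit = P·x − TC = 64·10 − 487 = $153.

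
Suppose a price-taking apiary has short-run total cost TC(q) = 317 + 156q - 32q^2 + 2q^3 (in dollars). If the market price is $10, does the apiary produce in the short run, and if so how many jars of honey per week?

Shut down

Strip out fixed cost: VC = 156q - 32q^2 + 2q^3. Then AVC = 156 - 32q + 2q^2 and MC = 156 - 64q + 6q^2.
The AVC parabola has its vertex at q = 32/4 = 8, where AVC = 156 - 32·8 + 2·8^2 = $28.
Since P = $10 < min AVC = $28, price fails to cover variable cost at any output.
The firm minimizes its loss by shutting down and losing only its fixed cost of $317.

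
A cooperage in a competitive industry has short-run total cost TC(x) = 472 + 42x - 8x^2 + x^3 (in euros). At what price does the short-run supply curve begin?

€26 per unit

The shutdown price is the minimum of AVC. VC = 42x - 8x^2 + x^3, so AVC = 42 - 8x + x^2.
At the minimum of AVC, MC = AVC. MC = 42 - 16x + 3x^2; setting MC = AVC gives 2x^2 - 8x = 0, so x = 4. min AVC = 26.
So the shutdown price is €26.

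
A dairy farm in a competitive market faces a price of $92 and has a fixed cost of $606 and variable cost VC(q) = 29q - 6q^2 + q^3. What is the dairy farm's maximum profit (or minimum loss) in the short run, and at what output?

AVC = 29 - 6q + q^2; min AVC = $20 at q = 3. Since P = $92 ≥ min AVC, the firm produces.
MC = 29 - 12q + 3q^2. Setting P = MC and taking the root on the rising branch gives q* = 7.
TR = 92·7 = 644. TC = 606 + 252 = 858. Profit = 644 − 858 = -$214.
By producing, the firm covers all variable cost plus $392 of fixed cost; shutting down would lose the full $606.

Profit = -$214 at q = 7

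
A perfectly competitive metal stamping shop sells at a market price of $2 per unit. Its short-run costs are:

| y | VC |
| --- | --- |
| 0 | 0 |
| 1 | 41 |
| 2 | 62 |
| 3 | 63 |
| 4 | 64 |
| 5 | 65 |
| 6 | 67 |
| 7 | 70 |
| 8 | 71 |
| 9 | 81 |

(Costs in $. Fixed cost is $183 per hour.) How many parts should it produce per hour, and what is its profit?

y = 0 (shut down); profit = -$183

Profit at each row (π = 2y − TC): y=0: -183; y=1: -222; y=2: -241; y=3: -240; y=4: -239; y=5: -238; y=6: -238; y=7: -239; y=8: -238; y=9: -246.
Profit is highest at y = 0. Equivalently, the lowest AVC in the table is 71/8 ≈ $8.88 at y = 8, and P = $2 falls below it — price never covers variable cost, so the firm shuts down and loses only its fixed cost.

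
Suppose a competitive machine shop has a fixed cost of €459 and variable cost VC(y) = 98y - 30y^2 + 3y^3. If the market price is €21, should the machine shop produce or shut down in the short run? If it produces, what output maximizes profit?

Strip out fixed cost: VC = 98y - 30y^2 + 3y^3. Then AVC = 98 - 30y + 3y^2 and MC = 98 - 60y + 9y^2.
AVC is minimized where dAVC/dy = -30 + 6y = 0, at y = 5; min AVC = 98 - 30·5 + 3·5^2 = €23.
P = €21 lies below min AVC = €23; no output level covers variable cost.
Best response: produce nothing and absorb the €459 fixed cost.

Shut down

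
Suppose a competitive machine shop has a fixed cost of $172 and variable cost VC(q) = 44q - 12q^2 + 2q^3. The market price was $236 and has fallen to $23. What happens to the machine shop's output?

MC = 44 - 24q + 6q^2; the shutdown threshold is min AVC = $26 (at q = 3).
With P = $236 above the shutdown price, P = MC gives q = 8.
At P = $23 < min AVC = $26, price no longer covers variable cost at any output, so the firm shuts down: q = 0.

Output falls from 8 to 0 (the firm shuts down)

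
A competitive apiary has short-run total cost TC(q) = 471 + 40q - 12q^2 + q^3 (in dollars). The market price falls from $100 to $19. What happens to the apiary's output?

Output falls from 10 to 7

MC = 40 - 24q + 3q^2; the shutdown threshold is min AVC = $4 (at q = 6).
At P = $100 ≥ min AVC, set P = MC on the rising branch: q = 10.
At P = $19 ≥ min AVC, set P = MC: q = 7. The firm stays open but cuts output.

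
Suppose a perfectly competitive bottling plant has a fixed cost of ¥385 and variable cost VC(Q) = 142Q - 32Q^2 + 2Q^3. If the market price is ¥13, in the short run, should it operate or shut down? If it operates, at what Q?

Variable cost is VC = 142Q - 32Q^2 + 2Q^3, so AVC = VC/Q = 142 - 32Q + 2Q^2 and MC = dTC/dQ = 142 - 64Q + 6Q^2.
AVC hits its minimum where MC = AVC, at Q = 8, giving min AVC = 142 - 32·8 + 2·8^2 = ¥14.
With P < min AVC (¥13 < ¥14), every unit sold adds to the loss.
The firm minimizes its loss by shutting down and losing only its fixed cost of ¥385.

Shut down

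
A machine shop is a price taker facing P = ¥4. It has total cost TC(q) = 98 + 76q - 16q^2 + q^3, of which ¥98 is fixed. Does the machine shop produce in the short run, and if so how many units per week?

Shut down

From TC, MC = TC'(q) = 76 - 32q + 3q^2 and AVC = VC/q = 76 - 16q + q^2.
AVC hits its minimum where MC = AVC, at q = 8, giving min AVC = 76 - 16·8 + 8^2 = ¥12.
P = ¥4 lies below min AVC = ¥12; no output level covers variable cost.
Shutting down limits the loss to fixed cost, ¥98.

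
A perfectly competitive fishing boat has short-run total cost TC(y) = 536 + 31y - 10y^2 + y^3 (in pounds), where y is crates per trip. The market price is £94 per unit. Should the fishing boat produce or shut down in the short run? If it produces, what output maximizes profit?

Variable cost is VC = 31y - 10y^2 + y^3, so AVC = VC/y = 31 - 10y + y^2 and MC = dTC/dy = 31 - 20y + 3y^2.
AVC is minimized where dAVC/dy = -10 + 2y = 0, at y = 5; min AVC = 31 - 10·5 + 5^2 = £6.
Since P = £94 ≥ min AVC = £6, price covers variable cost and the firm should produce.
Solving P = MC: -63 - 20y + 3y^2 = 0 ⇒ y = -7/3 or 9. On the upward-sloping branch, y* = 9.
Check: AVC at y = 9 is £22 ≤ P, so revenue covers variable cost.
Profit = P·y − TC = 94·9 − 734 = £112.

Produce at y = 9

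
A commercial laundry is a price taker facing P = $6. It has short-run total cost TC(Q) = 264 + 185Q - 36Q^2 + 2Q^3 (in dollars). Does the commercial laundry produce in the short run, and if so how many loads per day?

Strip out fixed cost: VC = 185Q - 36Q^2 + 2Q^3. Then AVC = 185 - 36Q + 2Q^2 and MC = 185 - 72Q + 6Q^2.
AVC hits its minimum where MC = AVC, at Q = 9, giving min AVC = 185 - 36·9 + 2·9^2 = $23.
With P < min AVC ($6 < $23), every unit sold adds to the loss.
Shutting down limits the loss to fixed cost, $264.

Shut down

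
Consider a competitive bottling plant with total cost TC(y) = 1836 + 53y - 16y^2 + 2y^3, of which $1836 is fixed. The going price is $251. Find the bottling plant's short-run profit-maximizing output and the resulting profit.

AVC = 53 - 16y + 2y^2; min AVC = $21 at y = 4. Since P = $251 ≥ min AVC, the firm produces.
MC = 53 - 32y + 6y^2. Setting P = MC and taking the root on the rising branch gives y* = 9.
TR = 251·9 = 2259. TC = 1836 + 639 = 2475. Profit = 2259 − 2475 = -$216.
Shutting down would mean losing the fixed cost of $1836, so operating at a loss of $216 is better by $1620.

Profit = -$216 at y = 9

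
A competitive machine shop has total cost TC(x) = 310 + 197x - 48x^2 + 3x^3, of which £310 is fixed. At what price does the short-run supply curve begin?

Short-run supply begins at min AVC. From VC = 197x - 48x^2 + 3x^3, AVC = 197 - 48x + 3x^2.
At the minimum of AVC, MC = AVC. MC = 197 - 96x + 9x^2; setting MC = AVC gives 6x^2 - 48x = 0, so x = 8. min AVC = 5.
So the shutdown price is £5.

£5 per unit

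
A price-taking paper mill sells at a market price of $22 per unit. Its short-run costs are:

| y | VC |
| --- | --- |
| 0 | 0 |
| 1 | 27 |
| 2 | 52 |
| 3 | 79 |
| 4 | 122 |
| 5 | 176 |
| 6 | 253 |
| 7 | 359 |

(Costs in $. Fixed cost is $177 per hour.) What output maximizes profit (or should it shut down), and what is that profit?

Compute π = P·y − TC at each output: y=0: -177; y=1: -182; y=2: -185; y=3: -190; y=4: -211; y=5: -243; y=6: -298; y=7: -382.
Profit is highest at y = 0. Equivalently, the lowest AVC in the table is 52/2 ≈ $26 at y = 2, and P = $22 falls below it — price never covers variable cost, so the firm shuts down and loses only its fixed cost.

y = 0 (shut down); profit = -$177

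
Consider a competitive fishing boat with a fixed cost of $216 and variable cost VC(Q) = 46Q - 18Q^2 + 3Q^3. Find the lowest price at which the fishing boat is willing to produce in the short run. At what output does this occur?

Short-run supply begins at min AVC. From VC = 46Q - 18Q^2 + 3Q^3, AVC = 46 - 18Q + 3Q^2.
dAVC/dQ = -18 + 6Q = 0 gives Q = 3. min AVC = 46 - 18·3 + 3·3^2 = 19.
For P < $19 the firm produces nothing.

$19 per unit, at Q = 3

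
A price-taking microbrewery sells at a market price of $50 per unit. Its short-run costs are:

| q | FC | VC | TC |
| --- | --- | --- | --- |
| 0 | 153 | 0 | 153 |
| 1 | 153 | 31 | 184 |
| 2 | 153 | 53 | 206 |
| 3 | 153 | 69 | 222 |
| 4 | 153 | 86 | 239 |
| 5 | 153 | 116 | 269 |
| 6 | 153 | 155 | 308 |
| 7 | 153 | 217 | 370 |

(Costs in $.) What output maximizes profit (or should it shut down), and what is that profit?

Compute π = P·q − TC at each output: q=0: -153; q=1: -134; q=2: -106; q=3: -72; q=4: -39; q=5: -19; q=6: -8; q=7: -20.
Profit is maximized at q = 6. AVC there is 155/6 = $25.83 ≤ P, so producing beats shutting down (which would give -$153).

q = 6; profit = -$8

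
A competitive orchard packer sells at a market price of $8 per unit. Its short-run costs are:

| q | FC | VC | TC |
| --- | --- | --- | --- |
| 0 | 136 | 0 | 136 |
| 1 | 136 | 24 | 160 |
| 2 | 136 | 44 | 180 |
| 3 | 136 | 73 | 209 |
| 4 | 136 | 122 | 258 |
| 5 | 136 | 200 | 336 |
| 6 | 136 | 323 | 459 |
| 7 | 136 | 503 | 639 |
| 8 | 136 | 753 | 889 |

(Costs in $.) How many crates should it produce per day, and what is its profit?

q = 0 (shut down); profit = -$136

Tabulate TR − TC: q=0: -136; q=1: -152; q=2: -164; q=3: -185; q=4: -226; q=5: -296; q=6: -411; q=7: -583; q=8: -825.
Profit is highest at q = 0. Equivalently, the lowest AVC in the table is 44/2 ≈ $22 at q = 2, and P = $8 falls below it — price never covers variable cost, so the firm shuts down and loses only its fixed cost.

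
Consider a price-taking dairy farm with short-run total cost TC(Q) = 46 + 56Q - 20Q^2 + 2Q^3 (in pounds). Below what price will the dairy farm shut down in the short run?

The firm shuts down when price falls below the minimum of average variable cost. AVC = VC/Q = 56 - 20Q + 2Q^2.
At the minimum of AVC, MC = AVC. MC = 56 - 40Q + 6Q^2; setting MC = AVC gives 4Q^2 - 20Q = 0, so Q = 5. min AVC = 6.
For P < £6 the firm produces nothing.

£6 per unit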